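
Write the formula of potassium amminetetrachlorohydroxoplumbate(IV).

Ligands: 1 ammine (NH3, neutral), 4 chloro (Cl, -1), 1 hydroxo (OH, -1). Ligand charge sum = -5.
With Pb in oxidation state +4, the complex ion is [Pb...]^1−.
Charge balance with potassium (+1) requires 1 complex ion per 1 potassium.

K[PbCl4(NH3)(OH)]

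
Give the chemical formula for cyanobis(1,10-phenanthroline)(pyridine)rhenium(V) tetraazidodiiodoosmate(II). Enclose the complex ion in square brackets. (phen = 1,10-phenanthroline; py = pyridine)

Cation [Re…]: ligand charges -1, Re(V) ⇒ ion charge 4+.
Anion [Os…]: ligand charges -6, Os(II) ⇒ ion charge 4−.
One 4+ cation balances one 4− anion.

[Re(CN)(phen)2(py)][OsI2(N3)4]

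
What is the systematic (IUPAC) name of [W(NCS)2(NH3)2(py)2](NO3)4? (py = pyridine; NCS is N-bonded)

The 4 nitrate counter-ions carry a total charge of -4, so each complex ion is 4+.
Ligand charges: 2×ammine (neutral), 2×pyridine (neutral), 2×isothiocyanato (-1 each); total -2. So W + (-2) = 4+, giving W = +6.
Ligands are named alphabetically: ammine before isothiocyanato before pyridine.

diamminediisothiocyanatobis(pyridine)tungsten(VI) nitrate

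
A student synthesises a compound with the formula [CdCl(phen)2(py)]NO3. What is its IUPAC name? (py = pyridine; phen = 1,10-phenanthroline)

chlorobis(1,10-phenanthroline)(pyridine)cadmium(II) nitrate

The 1 nitrate counter-ion carries a total charge of -1, so each complex ion is 1+.
Ligand charges: 1×chloro (-1 each), 1×pyridine (neutral), 2×1,10-phenanthroline (neutral); total -1. So Cd + (-1) = 1+, giving Cd = +2.
Ligands are named alphabetically: chloro before phenanthroline before pyridine.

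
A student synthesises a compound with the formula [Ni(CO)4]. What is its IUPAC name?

tetracarbonylnickel(0)

There is no counter-ion, so the complex is neutral overall.
Ligand charges: 4×carbonyl (neutral); total 0. So Ni + (0) = 0, giving Ni = 0.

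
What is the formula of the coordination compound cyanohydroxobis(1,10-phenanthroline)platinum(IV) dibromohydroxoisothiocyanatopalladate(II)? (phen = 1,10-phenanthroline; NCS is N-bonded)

Cation [Pt…]: ligand charges -2, Pt(IV) ⇒ ion charge 2+.
Anion [Pd…]: ligand charges -4, Pd(II) ⇒ ion charge 2−.
One 2+ cation balances one 2− anion.

[Pt(CN)(OH)(phen)2][PdBr2(NCS)(OH)]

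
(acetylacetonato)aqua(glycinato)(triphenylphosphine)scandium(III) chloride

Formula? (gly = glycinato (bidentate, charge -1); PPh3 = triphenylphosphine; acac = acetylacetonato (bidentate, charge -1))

Ligands: 1 glycinato (gly, -1), 1 aqua (H2O, neutral), 1 triphenylphosphine (PPh3, neutral), 1 acetylacetonato (acac, -1). Ligand charge sum = -2.
With Sc in oxidation state +3, the complex ion is [Sc...]^1+.
Charge balance with chloride (-1) requires 1 complex ion per 1 chloride.

[Sc(acac)(gly)(H2O)(PPh3)]Cl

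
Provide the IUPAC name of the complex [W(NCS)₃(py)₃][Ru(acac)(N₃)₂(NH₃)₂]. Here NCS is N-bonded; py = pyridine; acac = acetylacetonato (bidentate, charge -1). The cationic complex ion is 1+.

Both ions are complex: the cation is named first with the plain metal name, the anion second with the -ate form; each ion's ligands are alphabetised independently.
The complex cation is given as 1+; its ligand charges sum to -3, so W = +4.
A 1:1 salt means the anion carries the equal and opposite charge, 1−.
Anion: ligand charges sum to -3; for the ion to be 1−, Ru = +2.

triisothiocyanatotris(pyridine)tungsten(IV) (acetylacetonato)diamminediazidoruthenate(II)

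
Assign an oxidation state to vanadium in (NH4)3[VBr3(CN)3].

3 ammonium outside the brackets (+1 each) → the complex ion is 3−.
Ligand charges: 3×CN = -3; 3×Br = -3; sum -6.
V + (-6) = 3− ⇒ V is +3.

+3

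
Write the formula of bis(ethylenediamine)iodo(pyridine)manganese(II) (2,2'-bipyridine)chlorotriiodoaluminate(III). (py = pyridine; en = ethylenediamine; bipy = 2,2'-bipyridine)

Cation [Mn…]: ligand charges -1, Mn(II) ⇒ ion charge 1+.
Anion [Al…]: ligand charges -4, Al(III) ⇒ ion charge 1−.
One 1+ cation balances one 1− anion.

[Mn(en)2I(py)][Al(bipy)ClI3]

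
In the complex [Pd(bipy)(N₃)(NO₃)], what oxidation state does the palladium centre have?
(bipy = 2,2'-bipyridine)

+2

No counter-ion: the bracketed complex is neutral.
Ligand charges: 1×NO3 = -1; 1×bipy neutral; 1×N3 = -1; sum -2.
Pd + (-2) = 0 ⇒ Pd is +2.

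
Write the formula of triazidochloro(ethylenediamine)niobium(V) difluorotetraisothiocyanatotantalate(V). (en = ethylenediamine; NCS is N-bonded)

Cation [Nb…]: ligand charges -4, Nb(V) ⇒ ion charge 1+.
Anion [Ta…]: ligand charges -6, Ta(V) ⇒ ion charge 1−.
One 1+ cation balances one 1− anion.

[NbCl(en)(N3)3][TaF2(NCS)4]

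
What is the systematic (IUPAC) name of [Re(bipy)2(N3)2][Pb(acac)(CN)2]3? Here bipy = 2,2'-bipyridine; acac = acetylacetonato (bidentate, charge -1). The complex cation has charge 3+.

diazidobis(2,2'-bipyridine)rhenium(V) (acetylacetonato)dicyanoplumbate(II)

The complex cation is given as 3+; its ligand charges sum to -2, so Re = +5.
With 3 anions per cation, each anion must be 3/3 = 1−.
Anion: ligand charges sum to -3; for the ion to be 1−, Pb = +2.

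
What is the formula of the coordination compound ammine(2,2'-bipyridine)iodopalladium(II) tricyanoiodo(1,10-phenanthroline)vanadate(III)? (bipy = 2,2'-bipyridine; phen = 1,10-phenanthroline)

Cation [Pd…]: ligand charges -1, Pd(II) ⇒ ion charge 1+.
Anion [V…]: ligand charges -4, V(III) ⇒ ion charge 1−.
One 1+ cation balances one 1− anion.

[Pd(bipy)I(NH3)][V(CN)3I(phen)]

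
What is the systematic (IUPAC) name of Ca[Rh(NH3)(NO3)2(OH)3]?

calcium amminetrihydroxodinitratorhodate(III)

The 1 calcium counter-ion carries a total charge of +2, so each complex ion is 2−.
Ligand charges: 1×ammine (neutral), 2×nitrato (-1 each), 3×hydroxo (-1 each); total -5. So Rh + (-5) = 2−, giving Rh = +3.
Ligands are named alphabetically: ammine before hydroxo before nitrato.
The complex ion is anionic, so rhodium takes the -ate form rhodate(III).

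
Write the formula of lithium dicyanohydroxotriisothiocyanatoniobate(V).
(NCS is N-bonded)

Ligands: 2 cyano (CN, -1), 1 hydroxo (OH, -1), 3 isothiocyanato (NCS, -1). Ligand charge sum = -6.
With Nb in oxidation state +5, the complex ion is [Nb...]^1−.
Charge balance with lithium (+1) requires 1 complex ion per 1 lithium.

Li[Nb(CN)2(NCS)3(OH)]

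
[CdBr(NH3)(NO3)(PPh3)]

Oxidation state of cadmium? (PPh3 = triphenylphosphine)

No counter-ion: the bracketed complex is neutral.
Ligand charges: 1×PPh3 neutral; 1×Br = -1; 1×NH3 neutral; 1×NO3 = -1; sum -2.
Cd + (-2) = 0 ⇒ Cd is +2.

+2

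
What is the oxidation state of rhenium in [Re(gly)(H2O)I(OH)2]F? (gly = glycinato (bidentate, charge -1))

+5

1 fluoride outside the brackets (-1 each) → the complex ion is 1+.
Ligand charges: 2×OH = -2; 1×gly = -1; 1×I = -1; 1×H2O neutral; sum -4.
Re + (-4) = 1+ ⇒ Re is +5.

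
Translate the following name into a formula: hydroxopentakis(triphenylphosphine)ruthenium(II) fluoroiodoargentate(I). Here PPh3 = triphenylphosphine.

Cation [Ru…]: ligand charges -1, Ru(II) ⇒ ion charge 1+.
Anion [Ag…]: ligand charges -2, Ag(I) ⇒ ion charge 1−.
One 1+ cation balances one 1− anion.

[Ru(OH)(PPh3)5][AgFI]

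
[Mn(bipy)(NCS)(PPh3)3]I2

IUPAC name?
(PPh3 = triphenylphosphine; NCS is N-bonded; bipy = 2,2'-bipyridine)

The 2 iodide counter-ions carry a total charge of -2, so each complex ion is 2+.
Ligand charges: 3×triphenylphosphine (neutral), 1×isothiocyanato (-1 each), 1×2,2'-bipyridine (neutral); total -1. So Mn + (-1) = 2+, giving Mn = +3.
Ligands are named alphabetically: bipyridine before isothiocyanato before triphenylphosphine.

(2,2'-bipyridine)isothiocyanatotris(triphenylphosphine)manganese(III) iodide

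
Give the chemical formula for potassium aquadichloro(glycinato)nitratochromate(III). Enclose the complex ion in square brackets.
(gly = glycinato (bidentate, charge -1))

K[CrCl2(gly)(H2O)(NO3)]

Ligands: 1 nitrato (NO3, -1), 1 aqua (H2O, neutral), 2 chloro (Cl, -1), 1 glycinato (gly, -1). Ligand charge sum = -4.
With Cr in oxidation state +3, the complex ion is [Cr...]^1−.
Charge balance with potassium (+1) requires 1 complex ion per 1 potassium.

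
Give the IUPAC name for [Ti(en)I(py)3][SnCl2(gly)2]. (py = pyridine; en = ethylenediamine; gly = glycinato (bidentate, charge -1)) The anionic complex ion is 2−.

(ethylenediamine)iodotris(pyridine)titanium(III) dichlorobis(glycinato)stannate(II)

Both ions are complex: the cation is named first with the plain metal name, the anion second with the -ate form; each ion's ligands are alphabetised independently.
The complex anion is given as 2−; its ligand charges sum to -4, so Sn = +2.
A 1:1 salt means the cation carries the equal and opposite charge, 2+.
Cation: ligand charges sum to -1; for the ion to be 2+, Ti = +3.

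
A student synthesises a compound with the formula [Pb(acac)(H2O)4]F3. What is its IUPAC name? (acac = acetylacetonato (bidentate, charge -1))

The 3 fluoride counter-ions carry a total charge of -3, so each complex ion is 3+.
Ligand charges: 1×acetylacetonato (-1 each), 4×aqua (neutral); total -1. So Pb + (-1) = 3+, giving Pb = +4.
Ligands are named alphabetically: acetylacetonato before aqua.

(acetylacetonato)tetraaqualead(IV) fluoride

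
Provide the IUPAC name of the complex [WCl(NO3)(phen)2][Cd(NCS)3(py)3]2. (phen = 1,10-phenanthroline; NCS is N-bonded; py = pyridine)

chloronitratobis(1,10-phenanthroline)tungsten(IV) triisothiocyanatotris(pyridine)cadmate(II)

Both ions are complex: the cation is named first with the plain metal name, the anion second with the -ate form; each ion's ligands are alphabetised independently.
Cadmium is always +2 in its complexes; the anion's ligand charges sum to -3, so the complex anion is 1−.
With 2 anions per cation, the cation must be 2×1 = 2+.
Cation: ligand charges sum to -2; for the ion to be 2+, W = +4.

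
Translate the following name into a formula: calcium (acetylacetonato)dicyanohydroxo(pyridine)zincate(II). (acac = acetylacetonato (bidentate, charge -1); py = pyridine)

Ca[Zn(acac)(CN)2(OH)(py)]

Ligands: 1 acetylacetonato (acac, -1), 1 pyridine (py, neutral), 1 hydroxo (OH, -1), 2 cyano (CN, -1). Ligand charge sum = -4.
With Zn in oxidation state +2, the complex ion is [Zn...]^2−.
Charge balance with calcium (+2) requires 1 complex ion per 1 calcium.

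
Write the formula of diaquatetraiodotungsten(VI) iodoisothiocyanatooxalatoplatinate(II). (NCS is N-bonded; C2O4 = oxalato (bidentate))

[W(H2O)2I4][Pt(C2O4)I(NCS)]

Cation [W…]: ligand charges -4, W(VI) ⇒ ion charge 2+.
Anion [Pt…]: ligand charges -4, Pt(II) ⇒ ion charge 2−.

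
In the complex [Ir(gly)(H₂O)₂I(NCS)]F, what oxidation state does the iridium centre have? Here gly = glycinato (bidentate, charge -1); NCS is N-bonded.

+4

1 fluoride outside the brackets (-1 each) → the complex ion is 1+.
Ligand charges: 1×gly = -1; 1×NCS = -1; 1×I = -1; 2×H2O neutral; sum -3.
Ir + (-3) = 1+ ⇒ Ir is +4.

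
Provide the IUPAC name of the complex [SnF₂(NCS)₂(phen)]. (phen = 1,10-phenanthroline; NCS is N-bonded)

There is no counter-ion, so the complex is neutral overall.
Ligand charges: 2×fluoro (-1 each), 1×1,10-phenanthroline (neutral), 2×isothiocyanato (-1 each); total -4. So Sn + (-4) = 0, giving Sn = +4.
Ligands are named alphabetically: fluoro before isothiocyanato before phenanthroline.

difluorodiisothiocyanato(1,10-phenanthroline)tin(IV)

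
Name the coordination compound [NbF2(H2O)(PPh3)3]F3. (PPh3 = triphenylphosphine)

The 3 fluoride counter-ions carry a total charge of -3, so each complex ion is 3+.
Ligand charges: 1×aqua (neutral), 3×triphenylphosphine (neutral), 2×fluoro (-1 each); total -2. So Nb + (-2) = 3+, giving Nb = +5.
Ligands are named alphabetically: aqua before fluoro before triphenylphosphine.

aquadifluorotris(triphenylphosphine)niobium(V) fluoride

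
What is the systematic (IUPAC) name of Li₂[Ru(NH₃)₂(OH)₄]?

The 2 lithium counter-ions carry a total charge of +2, so each complex ion is 2−.
Ligand charges: 2×ammine (neutral), 4×hydroxo (-1 each); total -4. So Ru + (-4) = 2−, giving Ru = +2.
Ligands are named alphabetically: ammine before hydroxo.
The complex ion is anionic, so ruthenium takes the -ate form ruthenate(II).

lithium diamminetetrahydroxoruthenate(II)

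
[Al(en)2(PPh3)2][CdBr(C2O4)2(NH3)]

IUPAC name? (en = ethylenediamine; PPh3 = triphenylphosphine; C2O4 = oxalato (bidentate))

Both ions are complex: the cation is named first with the plain metal name, the anion second with the -ate form; each ion's ligands are alphabetised independently.
Aluminium is always +3 in its complexes; the cation's ligand charges sum to 0, so the complex cation is 3+.
A 1:1 salt means the anion carries the equal and opposite charge, 3−.
Anion: ligand charges sum to -5; for the ion to be 3−, Cd = +2.

bis(ethylenediamine)bis(triphenylphosphine)aluminium(III) amminebromodioxalatocadmate(II)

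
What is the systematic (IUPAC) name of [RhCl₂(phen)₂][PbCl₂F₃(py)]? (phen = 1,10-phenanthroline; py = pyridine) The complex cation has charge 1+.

dichlorobis(1,10-phenanthroline)rhodium(III) dichlorotrifluoro(pyridine)plumbate(IV)

Both ions are complex: the cation is named first with the plain metal name, the anion second with the -ate form; each ion's ligands are alphabetised independently.
The complex cation is given as 1+; its ligand charges sum to -2, so Rh = +3.
A 1:1 salt means the anion carries the equal and opposite charge, 1−.
Anion: ligand charges sum to -5; for the ion to be 1−, Pb = +4.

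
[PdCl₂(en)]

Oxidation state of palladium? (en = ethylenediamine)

+2

No counter-ion: the bracketed complex is neutral.
Ligand charges: 1×en neutral; 2×Cl = -2; sum -2.
Pd + (-2) = 0 ⇒ Pd is +2.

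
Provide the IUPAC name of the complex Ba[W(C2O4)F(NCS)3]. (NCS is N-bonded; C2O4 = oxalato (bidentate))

barium fluorotriisothiocyanatooxalatotungstate(IV)

The 1 barium counter-ion carries a total charge of +2, so each complex ion is 2−.
Ligand charges: 3×isothiocyanato (-1 each), 1×fluoro (-1 each), 1×oxalato (-2 each); total -6. So W + (-6) = 2−, giving W = +4.
Ligands are named alphabetically: fluoro before isothiocyanato before oxalato.
The complex ion is anionic, so tungsten takes the -ate form tungstate(IV).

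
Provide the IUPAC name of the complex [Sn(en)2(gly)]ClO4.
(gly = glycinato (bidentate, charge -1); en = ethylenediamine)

bis(ethylenediamine)(glycinato)tin(II) perchlorate

The 1 perchlorate counter-ion carries a total charge of -1, so each complex ion is 1+.
Ligand charges: 1×glycinato (-1 each), 2×ethylenediamine (neutral); total -1. So Sn + (-1) = 1+, giving Sn = +2.
Ligands are named alphabetically: ethylenediamine before glycinato.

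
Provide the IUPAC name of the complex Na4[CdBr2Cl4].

The 4 sodium counter-ions carry a total charge of +4, so each complex ion is 4−.
Ligand charges: 4×chloro (-1 each), 2×bromo (-1 each); total -6. So Cd + (-6) = 4−, giving Cd = +2.
Ligands are named alphabetically: bromo before chloro.
The complex ion is anionic, so cadmium takes the -ate form cadmate(II).

sodium dibromotetrachlorocadmate(II)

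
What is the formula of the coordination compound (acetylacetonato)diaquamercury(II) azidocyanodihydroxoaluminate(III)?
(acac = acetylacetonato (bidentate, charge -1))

[Hg(acac)(H2O)2][Al(CN)(N3)(OH)2]

Cation [Hg…]: ligand charges -1, Hg(II) ⇒ ion charge 1+.
Anion [Al…]: ligand charges -4, Al(III) ⇒ ion charge 1−.
One 1+ cation balances one 1− anion.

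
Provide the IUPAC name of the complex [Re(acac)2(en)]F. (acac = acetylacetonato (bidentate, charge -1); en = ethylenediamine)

bis(acetylacetonato)(ethylenediamine)rhenium(III) fluoride

The 1 fluoride counter-ion carries a total charge of -1, so each complex ion is 1+.
Ligand charges: 2×acetylacetonato (-1 each), 1×ethylenediamine (neutral); total -2. So Re + (-2) = 1+, giving Re = +3.
Ligands are named alphabetically: acetylacetonato before ethylenediamine.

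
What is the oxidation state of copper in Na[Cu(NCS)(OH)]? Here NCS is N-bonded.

+1

1 sodium outside the brackets (+1 each) → the complex ion is 1−.
Ligand charges: 1×OH = -1; 1×NCS = -1; sum -2.
Cu + (-2) = 1− ⇒ Cu is +1.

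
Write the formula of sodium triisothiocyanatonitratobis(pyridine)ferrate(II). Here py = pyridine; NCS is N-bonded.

Na2[Fe(NCS)3(NO3)(py)2]

Ligands: 1 nitrato (NO3, -1), 2 pyridine (py, neutral), 3 isothiocyanato (NCS, -1). Ligand charge sum = -4.
With Fe in oxidation state +2, the complex ion is [Fe...]^2−.
Charge balance with sodium (+1) requires 1 complex ion per 2 sodium.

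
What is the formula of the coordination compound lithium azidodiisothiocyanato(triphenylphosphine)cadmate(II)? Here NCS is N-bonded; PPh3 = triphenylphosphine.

Li[Cd(N3)(NCS)2(PPh3)]

Ligands: 2 isothiocyanato (NCS, -1), 1 triphenylphosphine (PPh3, neutral), 1 azido (N3, -1). Ligand charge sum = -3.
With Cd in oxidation state +2, the complex ion is [Cd...]^1−.
Charge balance with lithium (+1) requires 1 complex ion per 1 lithium.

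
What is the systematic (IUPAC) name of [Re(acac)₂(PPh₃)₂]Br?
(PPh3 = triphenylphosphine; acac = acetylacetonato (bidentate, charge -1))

bis(acetylacetonato)bis(triphenylphosphine)rhenium(III) bromide

The 1 bromide counter-ion carries a total charge of -1, so each complex ion is 1+.
Ligand charges: 2×triphenylphosphine (neutral), 2×acetylacetonato (-1 each); total -2. So Re + (-2) = 1+, giving Re = +3.
Ligands are named alphabetically: acetylacetonato before triphenylphosphine.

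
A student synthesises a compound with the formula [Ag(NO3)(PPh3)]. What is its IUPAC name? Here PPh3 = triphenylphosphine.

There is no counter-ion, so the complex is neutral overall.
Ligand charges: 1×triphenylphosphine (neutral), 1×nitrato (-1 each); total -1. So Ag + (-1) = 0, giving Ag = +1.
Ligands are named alphabetically: nitrato before triphenylphosphine.

nitrato(triphenylphosphine)silver(I)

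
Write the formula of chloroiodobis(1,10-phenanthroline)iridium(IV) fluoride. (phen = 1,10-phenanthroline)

Ligands: 1 chloro (Cl, -1), 2 1,10-phenanthroline (phen, neutral), 1 iodo (I, -1). Ligand charge sum = -2.
With Ir in oxidation state +4, the complex ion is [Ir...]^2+.
Charge balance with fluoride (-1) requires 1 complex ion per 2 fluoride.

[IrClI(phen)2]F2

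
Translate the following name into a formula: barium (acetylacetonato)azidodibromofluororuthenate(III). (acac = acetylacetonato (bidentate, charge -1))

Ba[Ru(acac)Br2F(N3)]

Ligands: 1 acetylacetonato (acac, -1), 1 fluoro (F, -1), 1 azido (N3, -1), 2 bromo (Br, -1). Ligand charge sum = -5.
With Ru in oxidation state +3, the complex ion is [Ru...]^2−.
Charge balance with barium (+2) requires 1 complex ion per 1 barium.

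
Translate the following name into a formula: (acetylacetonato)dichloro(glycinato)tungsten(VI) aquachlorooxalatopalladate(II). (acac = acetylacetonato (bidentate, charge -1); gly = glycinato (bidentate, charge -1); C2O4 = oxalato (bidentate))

Cation [W…]: ligand charges -4, W(VI) ⇒ ion charge 2+.
Anion [Pd…]: ligand charges -3, Pd(II) ⇒ ion charge 1−.

[W(acac)Cl2(gly)][Pd(C2O4)Cl(H2O)]2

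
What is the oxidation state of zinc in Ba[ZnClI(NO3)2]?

+2

1 barium outside the brackets (+2 each) → the complex ion is 2−.
Ligand charges: 1×Cl = -1; 2×NO3 = -2; 1×I = -1; sum -4.
Zn + (-4) = 2− ⇒ Zn is +2.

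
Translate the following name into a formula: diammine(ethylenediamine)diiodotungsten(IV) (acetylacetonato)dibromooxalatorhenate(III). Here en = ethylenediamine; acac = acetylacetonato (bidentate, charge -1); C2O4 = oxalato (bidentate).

[W(en)I2(NH3)2][Re(acac)Br2(C2O4)]

Cation [W…]: ligand charges -2, W(IV) ⇒ ion charge 2+.
Anion [Re…]: ligand charges -5, Re(III) ⇒ ion charge 2−.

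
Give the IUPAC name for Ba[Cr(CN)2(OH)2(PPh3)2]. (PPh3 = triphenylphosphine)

The 1 barium counter-ion carries a total charge of +2, so each complex ion is 2−.
Ligand charges: 2×cyano (-1 each), 2×hydroxo (-1 each), 2×triphenylphosphine (neutral); total -4. So Cr + (-4) = 2−, giving Cr = +2.
Ligands are named alphabetically: cyano before hydroxo before triphenylphosphine.
The complex ion is anionic, so chromium takes the -ate form chromate(II).

barium dicyanodihydroxobis(triphenylphosphine)chromate(II)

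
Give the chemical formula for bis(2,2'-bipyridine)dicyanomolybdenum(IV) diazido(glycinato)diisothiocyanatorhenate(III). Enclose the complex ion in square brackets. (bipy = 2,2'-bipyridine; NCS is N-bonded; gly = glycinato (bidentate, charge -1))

Cation [Mo…]: ligand charges -2, Mo(IV) ⇒ ion charge 2+.
Anion [Re…]: ligand charges -5, Re(III) ⇒ ion charge 2−.

[Mo(bipy)2(CN)2][Re(gly)(N3)2(NCS)2]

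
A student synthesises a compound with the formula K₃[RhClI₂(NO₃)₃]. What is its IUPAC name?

The 3 potassium counter-ions carry a total charge of +3, so each complex ion is 3−.
Ligand charges: 3×nitrato (-1 each), 1×chloro (-1 each), 2×iodo (-1 each); total -6. So Rh + (-6) = 3−, giving Rh = +3.
The complex ion is anionic, so rhodium takes the -ate form rhodate(III).

potassium chlorodiiodotrinitratorhodate(III)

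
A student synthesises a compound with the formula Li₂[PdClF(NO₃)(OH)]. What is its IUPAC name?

lithium chlorofluorohydroxonitratopalladate(II)

The 2 lithium counter-ions carry a total charge of +2, so each complex ion is 2−.
Ligand charges: 1×hydroxo (-1 each), 1×fluoro (-1 each), 1×chloro (-1 each), 1×nitrato (-1 each); total -4. So Pd + (-4) = 2−, giving Pd = +2.
The complex ion is anionic, so palladium takes the -ate form palladate(II).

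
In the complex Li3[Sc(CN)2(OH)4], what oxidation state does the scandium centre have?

+3

3 lithium outside the brackets (+1 each) → the complex ion is 3−.
Ligand charges: 2×CN = -2; 4×OH = -4; sum -6.
Sc + (-6) = 3− ⇒ Sc is +3.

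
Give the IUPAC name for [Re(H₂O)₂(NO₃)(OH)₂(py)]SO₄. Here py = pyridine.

diaquadihydroxonitrato(pyridine)rhenium(V) sulfate

The 1 sulfate counter-ion carries a total charge of -2, so each complex ion is 2+.
Ligand charges: 2×aqua (neutral), 1×pyridine (neutral), 2×hydroxo (-1 each), 1×nitrato (-1 each); total -3. So Re + (-3) = 2+, giving Re = +5.
Ligands are named alphabetically: aqua before hydroxo before nitrato before pyridine.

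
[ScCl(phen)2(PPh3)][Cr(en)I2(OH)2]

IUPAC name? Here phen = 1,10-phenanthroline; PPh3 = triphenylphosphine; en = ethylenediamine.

chlorobis(1,10-phenanthroline)(triphenylphosphine)scandium(III) (ethylenediamine)dihydroxodiiodochromate(II)

Both ions are complex: the cation is named first with the plain metal name, the anion second with the -ate form; each ion's ligands are alphabetised independently.
Scandium is always +3 in its complexes; the cation's ligand charges sum to -1, so the complex cation is 2+.
A 1:1 salt means the anion carries the equal and opposite charge, 2−.
Anion: ligand charges sum to -4; for the ion to be 2−, Cr = +2.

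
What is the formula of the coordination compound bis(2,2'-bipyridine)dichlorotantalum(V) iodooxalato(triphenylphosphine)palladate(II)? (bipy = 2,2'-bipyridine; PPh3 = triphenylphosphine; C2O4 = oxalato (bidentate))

Cation [Ta…]: ligand charges -2, Ta(V) ⇒ ion charge 3+.
Anion [Pd…]: ligand charges -3, Pd(II) ⇒ ion charge 1−.
One 3+ cation requires 3 of the 1− anion.

[Ta(bipy)2Cl2][Pd(C2O4)I(PPh3)]3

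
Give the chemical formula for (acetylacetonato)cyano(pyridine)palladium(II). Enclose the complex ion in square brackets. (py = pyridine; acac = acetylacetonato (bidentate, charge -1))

[Pd(acac)(CN)(py)]

Ligands: 1 pyridine (py, neutral), 1 cyano (CN, -1), 1 acetylacetonato (acac, -1). Ligand charge sum = -2.
With Pd in oxidation state +2, the complex ion is [Pd...].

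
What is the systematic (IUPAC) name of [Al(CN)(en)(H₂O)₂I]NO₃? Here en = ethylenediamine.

The 1 nitrate counter-ion carries a total charge of -1, so each complex ion is 1+.
Ligand charges: 1×cyano (-1 each), 1×iodo (-1 each), 1×ethylenediamine (neutral), 2×aqua (neutral); total -2. So Al + (-2) = 1+, giving Al = +3.
Ligands are named alphabetically: aqua before cyano before ethylenediamine before iodo.

diaquacyano(ethylenediamine)iodoaluminium(III) nitrate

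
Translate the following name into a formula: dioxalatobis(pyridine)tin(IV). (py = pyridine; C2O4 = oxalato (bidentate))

[Sn(C2O4)2(py)2]

Ligands: 2 pyridine (py, neutral), 2 oxalato (C2O4, -2). Ligand charge sum = -4.
With Sn in oxidation state +4, the complex ion is [Sn...].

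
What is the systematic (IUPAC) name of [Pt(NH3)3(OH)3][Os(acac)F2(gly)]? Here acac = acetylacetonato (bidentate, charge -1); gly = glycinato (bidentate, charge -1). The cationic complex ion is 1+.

triamminetrihydroxoplatinum(IV) (acetylacetonato)difluoro(glycinato)osmate(III)

Both ions are complex: the cation is named first with the plain metal name, the anion second with the -ate form; each ion's ligands are alphabetised independently.
The complex cation is given as 1+; its ligand charges sum to -3, so Pt = +4.
A 1:1 salt means the anion carries the equal and opposite charge, 1−.
Anion: ligand charges sum to -4; for the ion to be 1−, Os = +3.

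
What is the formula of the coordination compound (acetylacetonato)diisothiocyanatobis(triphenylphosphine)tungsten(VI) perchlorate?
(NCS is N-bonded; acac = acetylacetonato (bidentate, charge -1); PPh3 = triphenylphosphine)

Ligands: 2 isothiocyanato (NCS, -1), 1 acetylacetonato (acac, -1), 2 triphenylphosphine (PPh3, neutral). Ligand charge sum = -3.
With W in oxidation state +6, the complex ion is [W...]^3+.
Charge balance with perchlorate (-1) requires 1 complex ion per 3 perchlorate.

[W(acac)(NCS)2(PPh3)2](ClO4)3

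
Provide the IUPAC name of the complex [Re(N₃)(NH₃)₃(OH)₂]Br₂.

triammineazidodihydroxorhenium(V) bromide

The 2 bromide counter-ions carry a total charge of -2, so each complex ion is 2+.
Ligand charges: 1×azido (-1 each), 3×ammine (neutral), 2×hydroxo (-1 each); total -3. So Re + (-3) = 2+, giving Re = +5.
Ligands are named alphabetically: ammine before azido before hydroxo.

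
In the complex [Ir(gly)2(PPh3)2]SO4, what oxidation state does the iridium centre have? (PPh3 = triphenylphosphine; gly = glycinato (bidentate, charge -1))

+4

1 sulfate outside the brackets (-2 each) → the complex ion is 2+.
Ligand charges: 2×PPh3 neutral; 2×gly = -2; sum -2.
Ir + (-2) = 2+ ⇒ Ir is +4.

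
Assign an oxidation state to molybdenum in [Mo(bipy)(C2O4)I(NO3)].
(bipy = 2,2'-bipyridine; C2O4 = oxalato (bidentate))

No counter-ion: the bracketed complex is neutral.
Ligand charges: 1×NO3 = -1; 1×bipy neutral; 1×I = -1; 1×C2O4 = -2; sum -4.
Mo + (-4) = 0 ⇒ Mo is +4.

+4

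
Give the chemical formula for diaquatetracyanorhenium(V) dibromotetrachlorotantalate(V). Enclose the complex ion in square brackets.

Cation [Re…]: ligand charges -4, Re(V) ⇒ ion charge 1+.
Anion [Ta…]: ligand charges -6, Ta(V) ⇒ ion charge 1−.
One 1+ cation balances one 1− anion.

[Re(CN)4(H2O)2][TaBr2Cl4]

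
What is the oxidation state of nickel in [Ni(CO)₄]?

No counter-ion: the bracketed complex is neutral.
Ligand charges: 4×CO neutral; sum 0.
Ni + (0) = 0 ⇒ Ni is 0.

0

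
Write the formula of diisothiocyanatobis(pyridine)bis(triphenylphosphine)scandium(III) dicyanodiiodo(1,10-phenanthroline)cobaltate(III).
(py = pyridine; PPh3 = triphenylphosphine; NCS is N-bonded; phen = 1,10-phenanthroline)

[Sc(NCS)2(PPh3)2(py)2][Co(CN)2I2(phen)]

Cation [Sc…]: ligand charges -2, Sc(III) ⇒ ion charge 1+.
Anion [Co…]: ligand charges -4, Co(III) ⇒ ion charge 1−.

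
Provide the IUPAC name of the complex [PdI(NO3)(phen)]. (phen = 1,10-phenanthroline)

There is no counter-ion, so the complex is neutral overall.
Ligand charges: 1×1,10-phenanthroline (neutral), 1×nitrato (-1 each), 1×iodo (-1 each); total -2. So Pd + (-2) = 0, giving Pd = +2.
Ligands are named alphabetically: iodo before nitrato before phenanthroline.

iodonitrato(1,10-phenanthroline)palladium(II)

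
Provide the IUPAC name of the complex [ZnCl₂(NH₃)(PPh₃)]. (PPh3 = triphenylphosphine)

There is no counter-ion, so the complex is neutral overall.
Ligand charges: 1×triphenylphosphine (neutral), 2×chloro (-1 each), 1×ammine (neutral); total -2. So Zn + (-2) = 0, giving Zn = +2.
Ligands are named alphabetically: ammine before chloro before triphenylphosphine.

amminedichloro(triphenylphosphine)zinc(II)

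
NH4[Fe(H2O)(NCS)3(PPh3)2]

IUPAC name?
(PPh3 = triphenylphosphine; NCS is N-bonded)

ammonium aquatriisothiocyanatobis(triphenylphosphine)ferrate(II)

The 1 ammonium counter-ion carries a total charge of +1, so each complex ion is 1−.
Ligand charges: 1×aqua (neutral), 2×triphenylphosphine (neutral), 3×isothiocyanato (-1 each); total -3. So Fe + (-3) = 1−, giving Fe = +2.
Ligands are named alphabetically: aqua before isothiocyanato before triphenylphosphine.
The complex ion is anionic, so iron takes the -ate form ferrate(II).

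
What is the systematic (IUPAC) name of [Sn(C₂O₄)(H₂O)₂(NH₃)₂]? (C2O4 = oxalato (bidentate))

There is no counter-ion, so the complex is neutral overall.
Ligand charges: 1×oxalato (-2 each), 2×ammine (neutral), 2×aqua (neutral); total -2. So Sn + (-2) = 0, giving Sn = +2.
Ligands are named alphabetically: ammine before aqua before oxalato.

diamminediaquaoxalatotin(II)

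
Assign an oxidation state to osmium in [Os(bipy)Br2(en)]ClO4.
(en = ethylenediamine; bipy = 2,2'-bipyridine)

1 perchlorate outside the brackets (-1 each) → the complex ion is 1+.
Ligand charges: 1×en neutral; 1×bipy neutral; 2×Br = -2; sum -2.
Os + (-2) = 1+ ⇒ Os is +3.

+3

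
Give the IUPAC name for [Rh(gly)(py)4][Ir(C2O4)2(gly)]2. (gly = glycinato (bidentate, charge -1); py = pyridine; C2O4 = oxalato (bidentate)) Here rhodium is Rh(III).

Both ions are complex: the cation is named first with the plain metal name, the anion second with the -ate form; each ion's ligands are alphabetised independently.
Rh is given as +3; the cation's ligand charges sum to -1, so the complex cation is 2+.
With 2 anions per cation, each anion must be 2/2 = 1−.
Anion: ligand charges sum to -5; for the ion to be 1−, Ir = +4.

(glycinato)tetrakis(pyridine)rhodium(III) (glycinato)dioxalatoiridate(IV)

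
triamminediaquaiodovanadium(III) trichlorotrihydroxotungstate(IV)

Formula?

Cation [V…]: ligand charges -1, V(III) ⇒ ion charge 2+.
Anion [W…]: ligand charges -6, W(IV) ⇒ ion charge 2−.

[V(H2O)2I(NH3)3][WCl3(OH)3]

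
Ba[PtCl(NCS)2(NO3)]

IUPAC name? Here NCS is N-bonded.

barium chlorodiisothiocyanatonitratoplatinate(II)

The 1 barium counter-ion carries a total charge of +2, so each complex ion is 2−.
Ligand charges: 1×nitrato (-1 each), 2×isothiocyanato (-1 each), 1×chloro (-1 each); total -4. So Pt + (-4) = 2−, giving Pt = +2.
Ligands are named alphabetically: chloro before isothiocyanato before nitrato.
The complex ion is anionic, so platinum takes the -ate form platinate(II).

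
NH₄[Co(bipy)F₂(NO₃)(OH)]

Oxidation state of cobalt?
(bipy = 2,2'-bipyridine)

1 ammonium outside the brackets (+1 each) → the complex ion is 1−.
Ligand charges: 1×OH = -1; 1×bipy neutral; 1×NO3 = -1; 2×F = -2; sum -4.
Co + (-4) = 1− ⇒ Co is +3.

+3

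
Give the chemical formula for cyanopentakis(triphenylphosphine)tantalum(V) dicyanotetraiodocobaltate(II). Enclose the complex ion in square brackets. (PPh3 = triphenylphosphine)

[Ta(CN)(PPh3)5][Co(CN)2I4]

Cation [Ta…]: ligand charges -1, Ta(V) ⇒ ion charge 4+.
Anion [Co…]: ligand charges -6, Co(II) ⇒ ion charge 4−.
One 4+ cation balances one 4− anion.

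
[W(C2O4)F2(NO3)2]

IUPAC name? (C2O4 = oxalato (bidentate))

difluorodinitratooxalatotungsten(VI)

There is no counter-ion, so the complex is neutral overall.
Ligand charges: 2×fluoro (-1 each), 2×nitrato (-1 each), 1×oxalato (-2 each); total -6. So W + (-6) = 0, giving W = +6.
Ligands are named alphabetically: fluoro before nitrato before oxalato.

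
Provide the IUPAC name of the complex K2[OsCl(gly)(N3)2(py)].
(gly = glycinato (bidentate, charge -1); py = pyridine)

potassium diazidochloro(glycinato)(pyridine)osmate(II)

The 2 potassium counter-ions carry a total charge of +2, so each complex ion is 2−.
Ligand charges: 1×glycinato (-1 each), 1×chloro (-1 each), 1×pyridine (neutral), 2×azido (-1 each); total -4. So Os + (-4) = 2−, giving Os = +2.
The complex ion is anionic, so osmium takes the -ate form osmate(II).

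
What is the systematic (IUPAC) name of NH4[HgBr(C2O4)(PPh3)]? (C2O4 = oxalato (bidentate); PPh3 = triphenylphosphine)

ammonium bromooxalato(triphenylphosphine)mercurate(II)

The 1 ammonium counter-ion carries a total charge of +1, so each complex ion is 1−.
Ligand charges: 1×oxalato (-2 each), 1×bromo (-1 each), 1×triphenylphosphine (neutral); total -3. So Hg + (-3) = 1−, giving Hg = +2.
The complex ion is anionic, so mercury takes the -ate form mercurate(II).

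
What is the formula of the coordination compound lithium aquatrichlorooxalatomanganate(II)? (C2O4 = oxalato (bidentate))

Li3[Mn(C2O4)Cl3(H2O)]

Ligands: 1 oxalato (C2O4, -2), 3 chloro (Cl, -1), 1 aqua (H2O, neutral). Ligand charge sum = -5.
With Mn in oxidation state +2, the complex ion is [Mn...]^3−.
Charge balance with lithium (+1) requires 1 complex ion per 3 lithium.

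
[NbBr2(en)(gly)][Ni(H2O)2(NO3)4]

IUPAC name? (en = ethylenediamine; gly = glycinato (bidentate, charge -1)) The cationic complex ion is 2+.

dibromo(ethylenediamine)(glycinato)niobium(V) diaquatetranitratonickelate(II)

Both ions are complex: the cation is named first with the plain metal name, the anion second with the -ate form; each ion's ligands are alphabetised independently.
The complex cation is given as 2+; its ligand charges sum to -3, so Nb = +5.
A 1:1 salt means the anion carries the equal and opposite charge, 2−.
Anion: ligand charges sum to -4; for the ion to be 2−, Ni = +2.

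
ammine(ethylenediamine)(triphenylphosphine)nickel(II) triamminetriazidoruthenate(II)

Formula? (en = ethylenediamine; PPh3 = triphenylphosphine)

Cation [Ni…]: ligand charges 0, Ni(II) ⇒ ion charge 2+.
Anion [Ru…]: ligand charges -3, Ru(II) ⇒ ion charge 1−.
One 2+ cation requires 2 of the 1− anion.

[Ni(en)(NH3)(PPh3)][Ru(N3)3(NH3)3]2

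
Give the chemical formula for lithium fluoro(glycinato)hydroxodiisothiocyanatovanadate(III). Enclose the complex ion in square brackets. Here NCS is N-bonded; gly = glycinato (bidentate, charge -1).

Ligands: 1 hydroxo (OH, -1), 2 isothiocyanato (NCS, -1), 1 glycinato (gly, -1), 1 fluoro (F, -1). Ligand charge sum = -5.
With V in oxidation state +3, the complex ion is [V...]^2−.
Charge balance with lithium (+1) requires 1 complex ion per 2 lithium.

Li2[VF(gly)(NCS)2(OH)]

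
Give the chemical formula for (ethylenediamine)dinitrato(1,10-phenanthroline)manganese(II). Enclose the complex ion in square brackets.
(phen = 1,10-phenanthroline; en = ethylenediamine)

Ligands: 1 1,10-phenanthroline (phen, neutral), 1 ethylenediamine (en, neutral), 2 nitrato (NO3, -1). Ligand charge sum = -2.
With Mn in oxidation state +2, the complex ion is [Mn...].

[Mn(en)(NO3)2(phen)]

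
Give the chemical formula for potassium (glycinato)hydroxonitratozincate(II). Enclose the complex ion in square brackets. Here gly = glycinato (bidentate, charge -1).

K[Zn(gly)(NO3)(OH)]

Ligands: 1 glycinato (gly, -1), 1 hydroxo (OH, -1), 1 nitrato (NO3, -1). Ligand charge sum = -3.
With Zn in oxidation state +2, the complex ion is [Zn...]^1−.
Charge balance with potassium (+1) requires 1 complex ion per 1 potassium.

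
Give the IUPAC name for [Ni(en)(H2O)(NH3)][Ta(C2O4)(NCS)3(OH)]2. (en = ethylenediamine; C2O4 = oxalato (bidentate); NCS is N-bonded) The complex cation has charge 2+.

ammineaqua(ethylenediamine)nickel(II) hydroxotriisothiocyanatooxalatotantalate(V)

Both ions are complex: the cation is named first with the plain metal name, the anion second with the -ate form; each ion's ligands are alphabetised independently.
The complex cation is given as 2+; its ligand charges sum to 0, so Ni = +2.
With 2 anions per cation, each anion must be 2/2 = 1−.
Anion: ligand charges sum to -6; for the ion to be 1−, Ta = +5.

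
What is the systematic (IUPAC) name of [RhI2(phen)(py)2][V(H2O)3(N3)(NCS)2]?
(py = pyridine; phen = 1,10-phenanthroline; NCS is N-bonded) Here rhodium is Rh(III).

Rh is given as +3; the cation's ligand charges sum to -2, so the complex cation is 1+.
A 1:1 salt means the anion carries the equal and opposite charge, 1−.
Anion: ligand charges sum to -3; for the ion to be 1−, V = +2.

diiodo(1,10-phenanthroline)bis(pyridine)rhodium(III) triaquaazidodiisothiocyanatovanadate(II)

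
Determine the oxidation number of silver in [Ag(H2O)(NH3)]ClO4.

+1

1 perchlorate outside the brackets (-1 each) → the complex ion is 1+.
Ligand charges: 1×NH3 neutral; 1×H2O neutral; sum 0.
Ag + (0) = 1+ ⇒ Ag is +1.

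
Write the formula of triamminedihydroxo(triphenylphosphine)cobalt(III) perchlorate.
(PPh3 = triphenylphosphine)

Ligands: 3 ammine (NH3, neutral), 1 triphenylphosphine (PPh3, neutral), 2 hydroxo (OH, -1). Ligand charge sum = -2.
With Co in oxidation state +3, the complex ion is [Co...]^1+.
Charge balance with perchlorate (-1) requires 1 complex ion per 1 perchlorate.

[Co(NH3)3(OH)2(PPh3)]ClO4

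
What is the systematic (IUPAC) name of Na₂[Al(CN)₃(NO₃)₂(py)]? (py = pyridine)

sodium tricyanodinitrato(pyridine)aluminate(III)

The 2 sodium counter-ions carry a total charge of +2, so each complex ion is 2−.
Ligand charges: 2×nitrato (-1 each), 3×cyano (-1 each), 1×pyridine (neutral); total -5. So Al + (-5) = 2−, giving Al = +3.
The complex ion is anionic, so aluminium takes the -ate form aluminate(III).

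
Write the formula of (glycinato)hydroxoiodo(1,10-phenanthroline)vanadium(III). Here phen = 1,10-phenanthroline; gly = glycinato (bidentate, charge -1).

Ligands: 1 1,10-phenanthroline (phen, neutral), 1 hydroxo (OH, -1), 1 glycinato (gly, -1), 1 iodo (I, -1). Ligand charge sum = -3.
With V in oxidation state +3, the complex ion is [V...].

[V(gly)I(OH)(phen)]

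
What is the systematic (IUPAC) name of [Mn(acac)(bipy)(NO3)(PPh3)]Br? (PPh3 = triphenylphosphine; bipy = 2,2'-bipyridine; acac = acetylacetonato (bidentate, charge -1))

The 1 bromide counter-ion carries a total charge of -1, so each complex ion is 1+.
Ligand charges: 1×nitrato (-1 each), 1×triphenylphosphine (neutral), 1×2,2'-bipyridine (neutral), 1×acetylacetonato (-1 each); total -2. So Mn + (-2) = 1+, giving Mn = +3.
Ligands are named alphabetically: acetylacetonato before bipyridine before nitrato before triphenylphosphine.

(acetylacetonato)(2,2'-bipyridine)nitrato(triphenylphosphine)manganese(III) bromide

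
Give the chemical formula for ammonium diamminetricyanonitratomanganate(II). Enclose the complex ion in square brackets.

(NH4)2[Mn(CN)3(NH3)2(NO3)]

Ligands: 3 cyano (CN, -1), 1 nitrato (NO3, -1), 2 ammine (NH3, neutral). Ligand charge sum = -4.
With Mn in oxidation state +2, the complex ion is [Mn...]^2−.
Charge balance with ammonium (+1) requires 1 complex ion per 2 ammonium.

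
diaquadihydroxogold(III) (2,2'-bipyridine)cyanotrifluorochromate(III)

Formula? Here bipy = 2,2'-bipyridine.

Cation [Au…]: ligand charges -2, Au(III) ⇒ ion charge 1+.
Anion [Cr…]: ligand charges -4, Cr(III) ⇒ ion charge 1−.
One 1+ cation balances one 1− anion.

[Au(H2O)2(OH)2][Cr(bipy)(CN)F3]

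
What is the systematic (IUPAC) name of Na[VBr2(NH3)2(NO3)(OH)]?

The 1 sodium counter-ion carries a total charge of +1, so each complex ion is 1−.
Ligand charges: 2×bromo (-1 each), 1×hydroxo (-1 each), 1×nitrato (-1 each), 2×ammine (neutral); total -4. So V + (-4) = 1−, giving V = +3.
Ligands are named alphabetically: ammine before bromo before hydroxo before nitrato.
The complex ion is anionic, so vanadium takes the -ate form vanadate(III).

sodium diamminedibromohydroxonitratovanadate(III)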